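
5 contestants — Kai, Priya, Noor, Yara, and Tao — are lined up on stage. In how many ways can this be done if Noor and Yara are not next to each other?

Of the 5! = 120 arrangements, those with Noor and Yara adjacent number 2 × 4! = 48 (treat the pair as a block with 2 internal orders).
Complementary counting: 120 − 48 = 72.

72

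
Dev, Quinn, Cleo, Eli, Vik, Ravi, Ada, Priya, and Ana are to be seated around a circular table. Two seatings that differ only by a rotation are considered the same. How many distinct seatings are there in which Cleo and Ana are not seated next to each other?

30240

Without the restriction there are (8)! = 40320 seatings.
Seatings with Cleo beside Ana: treat them as a block with 2 internal orders, giving 2 × (7)! = 10080.
Subtracting, 40320 − 10080 = 30240.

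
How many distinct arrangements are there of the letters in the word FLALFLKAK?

7560

FLALFLKAK has 9 letters with A appearing twice, F appearing twice, K appearing twice, and L appearing 3 times.
The number of distinct arrangements is 9!/(3!·2!·2!·2!) = 362880/48 = 7560.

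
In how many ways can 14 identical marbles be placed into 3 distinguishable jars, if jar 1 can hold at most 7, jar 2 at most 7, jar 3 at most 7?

Without the upper bounds there are C(16,2) = 120 ways to split 14 among 3 jars.
Subtract solutions that violate a single cap (substitute x_i' = x_i − (cap_i+1)): x_1 ≥ 8 gives C(8,2) = 28; x_2 ≥ 8 gives C(8,2) = 28; x_3 ≥ 8 gives C(8,2) = 28. Together 84.
No two caps can be exceeded simultaneously, so the pair terms are all 0.
By inclusion–exclusion the count is 120 − 84 + 0 = 36.

36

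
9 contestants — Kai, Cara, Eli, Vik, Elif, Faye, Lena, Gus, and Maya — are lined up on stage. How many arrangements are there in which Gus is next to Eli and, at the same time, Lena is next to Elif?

20160

Treat {Gus,Eli} as one block (2 orders) and {Lena,Elif} as another (2 orders).
That leaves 7 units to arrange: 2 × 2 × 7! = 4 × 5040 = 20160.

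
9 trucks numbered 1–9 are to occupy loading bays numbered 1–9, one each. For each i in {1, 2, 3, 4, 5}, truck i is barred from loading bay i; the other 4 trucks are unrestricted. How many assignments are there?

205056

Let Aᵢ (for 1 ≤ i ≤ 5) be the placements that put truck i in its forbidden loading bay. Any j of these fix j positions, leaving (9−j)! ways to fill the rest, and there are C(5,j) ways to pick which j.
By inclusion–exclusion, the number of valid placements is Σ_{j=0}^{5} (−1)^j C(5,j)·(9−j)!.
Computing: 362880 − 201600 + 50400 − 7200 + 600 − 24 = 205056.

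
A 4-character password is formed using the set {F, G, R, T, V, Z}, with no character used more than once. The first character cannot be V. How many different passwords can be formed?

The first character has 6−1 = 5 choices (anything except V).
The remaining 3 characters are filled from the other 5 symbols without repetition: 5 × 4 × 3 = 60.
Total: 5 × 60 = 300.

300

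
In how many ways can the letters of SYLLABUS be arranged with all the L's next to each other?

2520

Treat the 2 copies of L as a single block. The multiset to arrange is then {LL, A, B, S, S, U, Y}, 7 items in all.
That gives (7)!/(2!) = 2520 arrangements.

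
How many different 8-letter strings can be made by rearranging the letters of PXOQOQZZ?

5040

The 8 letters of PXOQOQZZ have repeats: O appearing twice, Q appearing twice, and Z appearing twice.
Dividing 8! = 40320 by 2!·2!·2! = 8 for the repeated letters gives 5040.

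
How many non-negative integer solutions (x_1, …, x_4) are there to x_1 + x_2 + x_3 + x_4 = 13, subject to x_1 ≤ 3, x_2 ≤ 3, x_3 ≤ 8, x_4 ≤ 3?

Without the upper bounds there are C(16,3) = 560 ways to split 13 among 4 variables.
Subtract solutions that violate a single cap (substitute x_i' = x_i − (cap_i+1)): x_1 ≥ 4 gives C(12,3) = 220; x_2 ≥ 4 gives C(12,3) = 220; x_3 ≥ 9 gives C(7,3) = 35; x_4 ≥ 4 gives C(12,3) = 220. Together 695.
Add back pairs where two caps are both exceeded: 56 + 1 + 56 + 1 + 56 + 1 = 171.
Subtract triples: 0 + 4 + 0 + 0 = 4.
By inclusion–exclusion the count is 560 − 695 + 171 − 4 = 32.

32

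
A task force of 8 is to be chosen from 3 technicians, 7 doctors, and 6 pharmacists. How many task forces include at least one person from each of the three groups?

Total 8-person selections from all 16: C(16,8) = 12870.
Selections missing a whole group: no technicians → C(13,8) = 1287; no doctors → C(9,8) = 9; no pharmacists → C(10,8) = 45.
Add back selections omitting two groups (i.e. drawn from a single group): C(3,8) + C(7,8) + C(6,8) = 0.
By inclusion–exclusion: 12870 − 1341 + 0 = 11529.

11529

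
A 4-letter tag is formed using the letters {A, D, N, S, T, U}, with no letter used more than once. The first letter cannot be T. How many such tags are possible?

300

The first letter has 6−1 = 5 choices (anything except T).
The remaining 3 letters are filled from the other 5 symbols without repetition: 5 × 4 × 3 = 60.
Total: 5 × 60 = 300.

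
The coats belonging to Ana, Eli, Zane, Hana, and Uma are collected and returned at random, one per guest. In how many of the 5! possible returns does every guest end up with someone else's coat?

44

Count assignments avoiding every fixed point. For any j of the 5 guests fixed to their own coat, the other 5−j can be arranged in (5−j)! ways.
By inclusion–exclusion this is Σ_{j=0}^{5} (−1)^j C(5,j)·(5−j)!.
Computing: 120 − 120 + 60 − 20 + 5 − 1 = 44.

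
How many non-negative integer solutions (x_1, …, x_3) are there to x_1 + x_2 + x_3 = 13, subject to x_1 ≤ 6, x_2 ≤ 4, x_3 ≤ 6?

By stars and bars, unrestricted non-negative solutions to x_1+…+x_3 = 13 number C(13+2,2) = 105.
Subtract solutions that violate a single cap (substitute x_i' = x_i − (cap_i+1)): x_1 ≥ 7 gives C(8,2) = 28; x_2 ≥ 5 gives C(10,2) = 45; x_3 ≥ 7 gives C(8,2) = 28. Together 101.
Add back pairs where two caps are both exceeded: 3 + 0 + 3 = 6.
By inclusion–exclusion the count is 105 − 101 + 6 = 10.

10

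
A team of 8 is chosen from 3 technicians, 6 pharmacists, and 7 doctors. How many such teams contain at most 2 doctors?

2025

Split by how many doctors are chosen (0 through 2).
Sum: C(7,0)·C(9,8) + C(7,1)·C(9,7) + C(7,2)·C(9,6) = 9 + 252 + 1764 = 2025.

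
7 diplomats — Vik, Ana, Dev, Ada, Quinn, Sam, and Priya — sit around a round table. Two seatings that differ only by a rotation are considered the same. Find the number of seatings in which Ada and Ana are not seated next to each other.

All circular seatings of 7 people number (6)! = 720.
Seatings with Ada beside Ana: treat them as a block with 2 internal orders, giving 2 × (5)! = 240.
Subtracting, 720 − 240 = 480.

480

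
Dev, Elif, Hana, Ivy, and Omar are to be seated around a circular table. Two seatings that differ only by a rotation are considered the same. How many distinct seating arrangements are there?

Seat Dev anywhere (absorbing the rotational symmetry), then permute the other 4: (4)! = 24.

24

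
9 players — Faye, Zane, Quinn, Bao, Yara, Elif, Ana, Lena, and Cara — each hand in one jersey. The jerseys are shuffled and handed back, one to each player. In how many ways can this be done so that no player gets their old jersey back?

133496

This is the derangement count D_9: permutations of 9 items with no fixed point.
By inclusion–exclusion this is Σ_{j=0}^{9} (−1)^j C(9,j)·(9−j)!.
Computing: 362880 − 362880 + 181440 − 60480 + 15120 − 3024 + 504 − 72 + 9 − 1 = 133496.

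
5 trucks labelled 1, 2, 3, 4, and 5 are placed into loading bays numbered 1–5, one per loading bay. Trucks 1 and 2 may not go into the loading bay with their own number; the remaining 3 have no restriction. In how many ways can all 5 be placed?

78

Let Aᵢ (for i ∈ {1, 2}) be the placements that put truck i in its forbidden loading bay. Any j of these fix j positions, leaving (5−j)! ways to fill the rest, and there are C(2,j) ways to pick which j.
By inclusion–exclusion, the number of valid placements is Σ_{j=0}^{2} (−1)^j C(2,j)·(5−j)!.
Computing: 120 − 48 + 6 = 78.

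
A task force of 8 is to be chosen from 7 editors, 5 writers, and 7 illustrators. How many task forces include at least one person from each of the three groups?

71589

With no constraint there are C(19,8) = 75582 possible selections.
Selections missing a whole group: no editors → C(12,8) = 495; no writers → C(14,8) = 3003; no illustrators → C(12,8) = 495.
Add back selections omitting two groups (i.e. drawn from a single group): C(7,8) + C(5,8) + C(7,8) = 0.
By inclusion–exclusion: 75582 − 3993 + 0 = 71589.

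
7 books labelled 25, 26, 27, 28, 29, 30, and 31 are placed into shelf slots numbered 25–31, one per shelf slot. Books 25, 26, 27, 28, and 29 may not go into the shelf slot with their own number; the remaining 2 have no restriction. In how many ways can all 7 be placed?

Let Aᵢ (for 25 ≤ i ≤ 29) be the placements that put book i in its forbidden shelf slot. Any j of these fix j positions, leaving (7−j)! ways to fill the rest, and there are C(5,j) ways to pick which j.
By inclusion–exclusion, the number of valid placements is Σ_{j=0}^{5} (−1)^j C(5,j)·(7−j)!.
Computing: 5040 − 3600 + 1200 − 240 + 30 − 2 = 2428.

2428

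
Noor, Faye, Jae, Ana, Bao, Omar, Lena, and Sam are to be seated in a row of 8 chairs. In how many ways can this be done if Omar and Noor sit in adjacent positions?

10080

Glue Omar and Noor into one block (2 internal orders), leaving 7 units to arrange in a row.
That gives 2 × 7! = 2 × 5040 = 10080.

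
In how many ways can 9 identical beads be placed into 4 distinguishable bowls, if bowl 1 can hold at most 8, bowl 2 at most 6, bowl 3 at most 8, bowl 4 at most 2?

124

Ignoring the caps, the number of non-negative solutions to x_1+…+x_4 = 9 is C(12,3) = 220.
Subtract solutions that violate a single cap (substitute x_i' = x_i − (cap_i+1)): x_1 ≥ 9 gives C(3,3) = 1; x_2 ≥ 7 gives C(5,3) = 10; x_3 ≥ 9 gives C(3,3) = 1; x_4 ≥ 3 gives C(9,3) = 84. Together 96.
No two caps can be exceeded simultaneously, so the pair terms are all 0.
By inclusion–exclusion the count is 220 − 96 + 0 = 124.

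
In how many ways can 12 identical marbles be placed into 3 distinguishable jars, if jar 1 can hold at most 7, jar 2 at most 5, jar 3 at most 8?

38

Without the upper bounds there are C(14,2) = 91 ways to split 12 among 3 jars.
Subtract solutions that violate a single cap (substitute x_i' = x_i − (cap_i+1)): x_1 ≥ 8 gives C(6,2) = 15; x_2 ≥ 6 gives C(8,2) = 28; x_3 ≥ 9 gives C(5,2) = 10. Together 53.
No two caps can be exceeded simultaneously, so the pair terms are all 0.
By inclusion–exclusion the count is 91 − 53 + 0 = 38.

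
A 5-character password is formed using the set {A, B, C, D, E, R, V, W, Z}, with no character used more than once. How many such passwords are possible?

15120

This is a permutation of 5 out of 9: P(9,5) = 9!/4!.
That product is 9 × 8 × 7 × 6 × 5 = 15120.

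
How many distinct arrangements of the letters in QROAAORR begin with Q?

210

With the first slot taken by Q, it remains to arrange the other 7 letters (ROAAORR).
Those 7 letters have A appearing twice, O appearing twice, and R appearing 3 times, giving (7)!/(3!·2!·2!) = 210.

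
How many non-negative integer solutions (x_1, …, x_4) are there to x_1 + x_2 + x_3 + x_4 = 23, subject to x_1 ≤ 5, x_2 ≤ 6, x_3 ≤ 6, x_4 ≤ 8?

Ignoring the caps, the number of non-negative solutions to x_1+…+x_4 = 23 is C(26,3) = 2600.
Subtract solutions that violate a single cap (substitute x_i' = x_i − (cap_i+1)): x_1 ≥ 6 gives C(20,3) = 1140; x_2 ≥ 7 gives C(19,3) = 969; x_3 ≥ 7 gives C(19,3) = 969; x_4 ≥ 9 gives C(17,3) = 680. Together 3758.
Add back pairs where two caps are both exceeded: 286 + 286 + 165 + 220 + 120 + 120 = 1197.
Subtract triples: 20 + 4 + 4 + 1 = 29.
By inclusion–exclusion the count is 2600 − 3758 + 1197 − 29 = 10.

10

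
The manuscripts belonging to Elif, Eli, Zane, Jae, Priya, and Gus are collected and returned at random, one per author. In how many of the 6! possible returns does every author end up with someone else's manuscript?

Count assignments avoiding every fixed point. For any j of the 6 authors fixed to their own manuscript, the other 6−j can be arranged in (6−j)! ways.
By inclusion–exclusion this is Σ_{j=0}^{6} (−1)^j C(6,j)·(6−j)!.
Computing: 720 − 720 + 360 − 120 + 30 − 6 + 1 = 265.

265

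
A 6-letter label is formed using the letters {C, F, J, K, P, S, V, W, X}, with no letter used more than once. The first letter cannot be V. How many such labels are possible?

The first letter has 9−1 = 8 choices (anything except V).
The remaining 5 letters are filled from the other 8 symbols without repetition: 8 × 7 × 6 × 5 × 4 = 6720.
Total: 8 × 6720 = 53760.

53760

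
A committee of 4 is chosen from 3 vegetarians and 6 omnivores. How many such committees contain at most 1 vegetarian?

Split by how many vegetarians are chosen (0 through 1).
Sum: C(3,0)·C(6,4) + C(3,1)·C(6,3) = 15 + 60 = 75.

75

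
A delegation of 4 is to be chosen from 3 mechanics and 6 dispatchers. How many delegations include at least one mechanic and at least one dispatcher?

Total 4-person selections from all 9: C(9,4) = 126.
Subtract selections that omit an entire group: no mechanics → C(6,4) = 15; no dispatchers → C(3,4) = 0.
Both groups omitted at once is impossible, so 126 − 15 = 111.

111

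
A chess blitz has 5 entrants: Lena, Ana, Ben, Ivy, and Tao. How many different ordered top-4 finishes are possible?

This is an ordered selection of 4 from 5: P(5,4).
That gives 5 × 4 × 3 × 2 = 120.

120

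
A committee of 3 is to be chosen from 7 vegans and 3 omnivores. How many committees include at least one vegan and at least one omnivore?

Unrestricted: C(10,3) = 120 ways to pick any 3 of the 10.
Selections missing a whole group: no vegans → C(3,3) = 1; no omnivores → C(7,3) = 35.
Both groups omitted at once is impossible, so 120 − 36 = 84.

84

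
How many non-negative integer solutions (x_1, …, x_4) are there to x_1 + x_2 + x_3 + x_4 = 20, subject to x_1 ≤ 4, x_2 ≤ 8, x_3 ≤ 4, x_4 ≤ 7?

20

Without the upper bounds there are C(23,3) = 1771 ways to split 20 among 4 variables.
Subtract solutions that violate a single cap (substitute x_i' = x_i − (cap_i+1)): x_1 ≥ 5 gives C(18,3) = 816; x_2 ≥ 9 gives C(14,3) = 364; x_3 ≥ 5 gives C(18,3) = 816; x_4 ≥ 8 gives C(15,3) = 455. Together 2451.
Add back pairs where two caps are both exceeded: 84 + 286 + 120 + 84 + 20 + 120 = 714.
Subtract triples: 4 + 0 + 10 + 0 = 14.
By inclusion–exclusion the count is 1771 − 2451 + 714 − 14 = 20.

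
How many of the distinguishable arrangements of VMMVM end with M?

6

With the last slot taken by M, it remains to arrange the other 4 letters (VMVM).
Those 4 letters have M appearing twice and V appearing twice, giving (4)!/(2!·2!) = 6.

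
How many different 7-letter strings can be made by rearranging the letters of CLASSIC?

1260

Letter multiplicities in CLASSIC: A×1, C×2, I×1, L×1, S×2.
So there are 7! / (2!·2!) = 1260 distinguishable arrangements.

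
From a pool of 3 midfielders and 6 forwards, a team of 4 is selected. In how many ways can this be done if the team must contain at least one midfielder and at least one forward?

111

Total 4-person selections from all 9: C(9,4) = 126.
Subtract selections that omit an entire group: no midfielders → C(6,4) = 15; no forwards → C(3,4) = 0.
Both groups omitted at once is impossible, so 126 − 15 = 111.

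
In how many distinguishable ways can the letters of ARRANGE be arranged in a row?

ARRANGE has 7 letters with A appearing twice and R appearing twice.
Dividing 7! = 5040 by 2!·2! = 4 for the repeated letters gives 1260.

1260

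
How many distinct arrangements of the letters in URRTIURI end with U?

With the last slot taken by U, it remains to arrange the other 7 letters (RRTIURI).
Those 7 letters have I appearing twice and R appearing 3 times, giving (7)!/(3!·2!) = 420.

420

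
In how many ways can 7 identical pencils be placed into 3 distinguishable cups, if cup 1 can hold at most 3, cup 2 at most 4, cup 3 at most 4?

14

By stars and bars, unrestricted non-negative solutions to x_1+…+x_3 = 7 number C(7+2,2) = 36.
Subtract solutions that violate a single cap (substitute x_i' = x_i − (cap_i+1)): x_1 ≥ 4 gives C(5,2) = 10; x_2 ≥ 5 gives C(4,2) = 6; x_3 ≥ 5 gives C(4,2) = 6. Together 22.
No two caps can be exceeded simultaneously, so the pair terms are all 0.
By inclusion–exclusion the count is 36 − 22 + 0 = 14.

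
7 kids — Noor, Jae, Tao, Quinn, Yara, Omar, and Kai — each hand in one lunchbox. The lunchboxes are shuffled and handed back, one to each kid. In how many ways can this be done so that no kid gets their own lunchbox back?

This is the derangement count D_7: permutations of 7 items with no fixed point.
By inclusion–exclusion this is Σ_{j=0}^{7} (−1)^j C(7,j)·(7−j)!.
Computing: 5040 − 5040 + 2520 − 840 + 210 − 42 + 7 − 1 = 1854.

1854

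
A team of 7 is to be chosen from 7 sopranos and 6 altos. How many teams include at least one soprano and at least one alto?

With no constraint there are C(13,7) = 1716 possible selections.
Selections missing a whole group: no sopranos → C(6,7) = 0; no altos → C(7,7) = 1.
Both groups omitted at once is impossible, so 1716 − 1 = 1715.

1715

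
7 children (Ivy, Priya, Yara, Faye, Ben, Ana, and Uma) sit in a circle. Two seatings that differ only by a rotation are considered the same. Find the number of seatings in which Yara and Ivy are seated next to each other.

240

Glue Yara and Ivy into a block (2 internal orders). Seating 6 units around a circle gives (5)! arrangements.
So 2 × (5)! = 2 × 120 = 240.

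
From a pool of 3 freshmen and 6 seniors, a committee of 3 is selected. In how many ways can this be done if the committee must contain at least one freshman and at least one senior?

Unrestricted: C(9,3) = 84 ways to pick any 3 of the 9.
Subtract selections that omit an entire group: no freshmen → C(6,3) = 20; no seniors → C(3,3) = 1.
Both groups omitted at once is impossible, so 84 − 21 = 63.

63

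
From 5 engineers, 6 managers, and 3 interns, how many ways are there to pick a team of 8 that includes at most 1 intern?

Split by how many interns are chosen (0 through 1).
Sum: C(3,0)·C(11,8) + C(3,1)·C(11,7) = 165 + 990 = 1155.

1155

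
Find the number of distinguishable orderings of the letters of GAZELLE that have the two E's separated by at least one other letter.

There are 7!/(2!·2!) = 1260 arrangements of GAZELLE in total.
Arrangements with the E's together: treat EE as one letter, giving (6)!/(2!) = 360.
Subtracting, 1260 − 360 = 900 arrangements keep the E's apart.

900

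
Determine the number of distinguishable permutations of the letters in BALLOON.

BALLOON has 7 letters with L appearing twice and O appearing twice.
So there are 7! / (2!·2!) = 1260 distinguishable arrangements.

1260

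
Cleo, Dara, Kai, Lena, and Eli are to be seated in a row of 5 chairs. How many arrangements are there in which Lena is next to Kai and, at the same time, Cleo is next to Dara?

24

Treat {Lena,Kai} as one block (2 orders) and {Cleo,Dara} as another (2 orders).
That leaves 3 units to arrange: 2 × 2 × 3! = 4 × 6 = 24.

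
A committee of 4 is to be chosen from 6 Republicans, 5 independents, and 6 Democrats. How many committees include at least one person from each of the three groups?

Total 4-person selections from all 17: C(17,4) = 2380.
Subtract selections that omit an entire group: no Republicans → C(11,4) = 330; no independents → C(12,4) = 495; no Democrats → C(11,4) = 330.
Add back selections omitting two groups (i.e. drawn from a single group): C(6,4) + C(5,4) + C(6,4) = 35.
By inclusion–exclusion: 2380 − 1155 + 35 = 1260.

1260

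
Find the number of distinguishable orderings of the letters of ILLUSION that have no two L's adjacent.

7560

There are 8!/(2!·2!) = 10080 arrangements of ILLUSION in total.
Arrangements with the L's together: treat LL as one letter, giving (7)!/(2!) = 2520.
Hence 10080 − 2520 = 7560.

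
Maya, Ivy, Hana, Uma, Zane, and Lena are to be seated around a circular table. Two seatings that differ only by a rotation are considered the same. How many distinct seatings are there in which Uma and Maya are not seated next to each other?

72

Without the restriction there are (5)! = 120 seatings.
Seatings with Uma beside Maya: treat them as a block with 2 internal orders, giving 2 × (4)! = 48.
Subtracting, 120 − 48 = 72.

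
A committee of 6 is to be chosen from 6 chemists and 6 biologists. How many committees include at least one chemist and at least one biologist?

922

Total 6-person selections from all 12: C(12,6) = 924.
Subtract selections that omit an entire group: no chemists → C(6,6) = 1; no biologists → C(6,6) = 1.
Both groups omitted at once is impossible, so 924 − 2 = 922.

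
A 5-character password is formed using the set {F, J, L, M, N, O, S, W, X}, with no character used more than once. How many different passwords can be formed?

With no repetition, fill the 5 characters in order: 9 choices, then 8, down to 5.
9 × 8 × 7 × 6 × 5 = 15120.

15120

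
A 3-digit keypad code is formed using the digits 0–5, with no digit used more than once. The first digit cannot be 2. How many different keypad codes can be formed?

100

The first digit has 6−1 = 5 choices (anything except 2).
The remaining 2 digits are filled from the other 5 symbols without repetition: 5 × 4 = 20.
Total: 5 × 20 = 100.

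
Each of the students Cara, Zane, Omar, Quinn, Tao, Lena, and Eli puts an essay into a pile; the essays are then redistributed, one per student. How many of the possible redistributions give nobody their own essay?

Let Aᵢ be the assignments in which student i gets their own essay. We want the size of the complement of A₁∪…∪A_7.
By inclusion–exclusion this is Σ_{j=0}^{7} (−1)^j C(7,j)·(7−j)!.
Computing: 5040 − 5040 + 2520 − 840 + 210 − 42 + 7 − 1 = 1854.

1854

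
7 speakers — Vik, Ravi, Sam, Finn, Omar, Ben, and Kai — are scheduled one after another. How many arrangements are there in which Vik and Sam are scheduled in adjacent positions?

1440

Glue Vik and Sam into one block (2 internal orders), leaving 6 units to arrange in a row.
That gives 2 × 6! = 2 × 720 = 1440.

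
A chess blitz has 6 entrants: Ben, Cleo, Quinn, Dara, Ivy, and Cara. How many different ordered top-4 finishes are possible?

360

There are 6 choices for 1st place, 5 for 2nd, and so on down to 3 for position 4.
That gives 6 × 5 × 4 × 3 = 360.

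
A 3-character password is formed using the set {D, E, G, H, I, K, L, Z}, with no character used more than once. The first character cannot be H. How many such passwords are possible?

The first character has 8−1 = 7 choices (anything except H).
The remaining 2 characters are filled from the other 7 symbols without repetition: 7 × 6 = 42.
Total: 7 × 42 = 294.

294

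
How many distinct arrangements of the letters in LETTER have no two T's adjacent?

Total arrangements of LETTER: 6!/(2!·2!) = 180.
If the two T's are adjacent, glue them into one block, leaving 5 items to arrange: (5)!/(2!) = 60 ways.
Hence 180 − 60 = 120.

120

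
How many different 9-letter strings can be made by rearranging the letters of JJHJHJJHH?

126

The 9 letters of JJHJHJJHH have repeats: H appearing 4 times and J appearing 5 times.
So there are 9! / (5!·4!) = 126 distinguishable arrangements.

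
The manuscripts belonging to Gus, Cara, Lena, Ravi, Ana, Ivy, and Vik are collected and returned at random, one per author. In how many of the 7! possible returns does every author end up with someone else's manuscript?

1854

Count assignments avoiding every fixed point. For any j of the 7 authors fixed to their own manuscript, the other 7−j can be arranged in (7−j)! ways.
By inclusion–exclusion this is Σ_{j=0}^{7} (−1)^j C(7,j)·(7−j)!.
Computing: 5040 − 5040 + 2520 − 840 + 210 − 42 + 7 − 1 = 1854.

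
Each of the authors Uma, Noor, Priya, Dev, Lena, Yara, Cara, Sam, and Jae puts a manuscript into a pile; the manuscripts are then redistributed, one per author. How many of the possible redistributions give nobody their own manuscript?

133496

Count assignments avoiding every fixed point. For any j of the 9 authors fixed to their own manuscript, the other 9−j can be arranged in (9−j)! ways.
By inclusion–exclusion this is Σ_{j=0}^{9} (−1)^j C(9,j)·(9−j)!.
Computing: 362880 − 362880 + 181440 − 60480 + 15120 − 3024 + 504 − 72 + 9 − 1 = 133496.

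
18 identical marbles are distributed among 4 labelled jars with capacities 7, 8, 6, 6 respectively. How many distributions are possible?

195

Ignoring the caps, the number of non-negative solutions to x_1+…+x_4 = 18 is C(21,3) = 1330.
Subtract solutions that violate a single cap (substitute x_i' = x_i − (cap_i+1)): x_1 ≥ 8 gives C(13,3) = 286; x_2 ≥ 9 gives C(12,3) = 220; x_3 ≥ 7 gives C(14,3) = 364; x_4 ≥ 7 gives C(14,3) = 364. Together 1234.
Add back pairs where two caps are both exceeded: 4 + 20 + 20 + 10 + 10 + 35 = 99.
By inclusion–exclusion the count is 1330 − 1234 + 99 = 195.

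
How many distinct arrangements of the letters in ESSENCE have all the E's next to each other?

Treat the 3 copies of E as a single block. The multiset to arrange is then {EEE, C, N, S, S}, 5 items in all.
That gives (5)!/(2!) = 60 arrangements.

60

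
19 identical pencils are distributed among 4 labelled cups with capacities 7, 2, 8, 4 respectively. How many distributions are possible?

10

By stars and bars, unrestricted non-negative solutions to x_1+…+x_4 = 19 number C(19+3,3) = 1540.
Subtract solutions that violate a single cap (substitute x_i' = x_i − (cap_i+1)): x_1 ≥ 8 gives C(14,3) = 364; x_2 ≥ 3 gives C(19,3) = 969; x_3 ≥ 9 gives C(13,3) = 286; x_4 ≥ 5 gives C(17,3) = 680. Together 2299.
Add back pairs where two caps are both exceeded: 165 + 10 + 84 + 120 + 364 + 56 = 799.
Subtract triples: 0 + 20 + 0 + 10 = 30.
By inclusion–exclusion the count is 1540 − 2299 + 799 − 30 = 10.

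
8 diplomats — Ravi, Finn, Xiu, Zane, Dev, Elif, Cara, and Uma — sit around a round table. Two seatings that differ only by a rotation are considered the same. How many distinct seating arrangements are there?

Fix one person's seat to break rotational symmetry; the remaining 7 people can be arranged in (7)! = 5040 ways.

5040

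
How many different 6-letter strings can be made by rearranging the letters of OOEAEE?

60

OOEAEE has 6 letters with E appearing 3 times and O appearing twice.
Dividing 6! = 720 by 3!·2! = 12 for the repeated letters gives 60.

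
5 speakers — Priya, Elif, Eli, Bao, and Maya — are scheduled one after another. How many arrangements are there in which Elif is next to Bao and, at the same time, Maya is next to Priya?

24

Treat {Elif,Bao} as one block (2 orders) and {Maya,Priya} as another (2 orders).
That leaves 3 units to arrange: 2 × 2 × 3! = 4 × 6 = 24.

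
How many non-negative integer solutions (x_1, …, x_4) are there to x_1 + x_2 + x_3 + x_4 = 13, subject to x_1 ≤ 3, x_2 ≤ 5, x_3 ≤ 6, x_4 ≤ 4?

51

Without the upper bounds there are C(16,3) = 560 ways to split 13 among 4 variables.
Subtract solutions that violate a single cap (substitute x_i' = x_i − (cap_i+1)): x_1 ≥ 4 gives C(12,3) = 220; x_2 ≥ 6 gives C(10,3) = 120; x_3 ≥ 7 gives C(9,3) = 84; x_4 ≥ 5 gives C(11,3) = 165. Together 589.
Add back pairs where two caps are both exceeded: 20 + 10 + 35 + 1 + 10 + 4 = 80.
By inclusion–exclusion the count is 560 − 589 + 80 = 51.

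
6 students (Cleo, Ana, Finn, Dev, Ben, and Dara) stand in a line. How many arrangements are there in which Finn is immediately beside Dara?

Glue Finn and Dara into one block (2 internal orders), leaving 5 units to arrange in a row.
So the count is 2·(5)! = 240.

240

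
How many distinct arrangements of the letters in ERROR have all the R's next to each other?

6

Treat the 3 copies of R as a single block. The multiset to arrange is then {RRR, E, O}, 3 items in all.
All 3 items are distinct, so there are (3)! = 6 arrangements.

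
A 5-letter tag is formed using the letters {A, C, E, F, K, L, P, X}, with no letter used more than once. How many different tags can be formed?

Choose and order 5 of the 8 symbols: the first letter has 8 options, the next 7, and so on down to 4.
8 × 7 × 6 × 5 × 4 = 6720.

6720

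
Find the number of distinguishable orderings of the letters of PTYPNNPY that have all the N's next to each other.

Treat the 2 copies of N as a single block. The multiset to arrange is then {NN, P, P, P, T, Y, Y}, 7 items in all.
That gives (7)!/(3!·2!) = 420 arrangements.

420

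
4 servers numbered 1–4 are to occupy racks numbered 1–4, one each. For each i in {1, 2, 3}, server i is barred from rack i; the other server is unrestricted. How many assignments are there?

11

Let Aᵢ (for i ∈ {1, 2, 3}) be the placements that put server i in its forbidden rack. Any j of these fix j positions, leaving (4−j)! ways to fill the rest, and there are C(3,j) ways to pick which j.
By inclusion–exclusion, the number of valid placements is Σ_{j=0}^{3} (−1)^j C(3,j)·(4−j)!.
Computing: 24 − 18 + 6 − 1 = 11.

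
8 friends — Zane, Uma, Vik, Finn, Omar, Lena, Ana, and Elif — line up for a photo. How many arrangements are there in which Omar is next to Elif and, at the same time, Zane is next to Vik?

Treat {Omar,Elif} as one block (2 orders) and {Zane,Vik} as another (2 orders).
That leaves 6 units to arrange: 2 × 2 × 6! = 4 × 720 = 2880.

2880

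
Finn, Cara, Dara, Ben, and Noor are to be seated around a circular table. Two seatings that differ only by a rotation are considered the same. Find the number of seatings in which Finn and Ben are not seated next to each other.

12

All circular seatings of 5 people number (4)! = 24.
Those with Finn next to Ben: fuse the pair into one unit and seat 4 units around a circle — 2·(3)! = 12.
Subtracting, 24 − 12 = 12.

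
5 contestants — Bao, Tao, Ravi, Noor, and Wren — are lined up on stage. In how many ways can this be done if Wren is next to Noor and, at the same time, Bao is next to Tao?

24

Treat {Wren,Noor} as one block (2 orders) and {Bao,Tao} as another (2 orders).
That leaves 3 units to arrange: 2 × 2 × 3! = 4 × 6 = 24.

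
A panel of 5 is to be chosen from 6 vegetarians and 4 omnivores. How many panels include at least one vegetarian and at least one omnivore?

Unrestricted: C(10,5) = 252 ways to pick any 5 of the 10.
Subtract selections that omit an entire group: no vegetarians → C(4,5) = 0; no omnivores → C(6,5) = 6.
Both groups omitted at once is impossible, so 252 − 6 = 246.

246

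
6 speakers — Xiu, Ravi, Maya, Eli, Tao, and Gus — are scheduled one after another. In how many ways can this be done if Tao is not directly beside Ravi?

Of the 6! = 720 arrangements, those with Tao and Ravi adjacent number 2 × 5! = 240 (treat the pair as a block with 2 internal orders).
Complementary counting: 720 − 240 = 480.

480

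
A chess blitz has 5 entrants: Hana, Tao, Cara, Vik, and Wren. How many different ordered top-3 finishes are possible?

There are 5 choices for 1st place, 4 for 2nd, and 3 for 3rd.
That gives 5 × 4 × 3 = 60.

60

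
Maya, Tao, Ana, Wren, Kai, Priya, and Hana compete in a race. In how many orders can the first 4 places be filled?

There are 7 choices for 1st place, 6 for 2nd, and so on down to 4 for position 4.
That gives 7 × 6 × 5 × 4 = 840.

840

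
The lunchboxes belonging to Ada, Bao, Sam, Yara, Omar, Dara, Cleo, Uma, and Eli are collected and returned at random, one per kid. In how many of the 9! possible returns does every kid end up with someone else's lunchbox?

133496

Let Aᵢ be the assignments in which kid i gets their own lunchbox. We want the size of the complement of A₁∪…∪A_9.
By inclusion–exclusion this is Σ_{j=0}^{9} (−1)^j C(9,j)·(9−j)!.
Computing: 362880 − 362880 + 181440 − 60480 + 15120 − 3024 + 504 − 72 + 9 − 1 = 133496.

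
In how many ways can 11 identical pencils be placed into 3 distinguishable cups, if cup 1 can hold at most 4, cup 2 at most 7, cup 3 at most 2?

6

By stars and bars, unrestricted non-negative solutions to x_1+…+x_3 = 11 number C(11+2,2) = 78.
Subtract solutions that violate a single cap (substitute x_i' = x_i − (cap_i+1)): x_1 ≥ 5 gives C(8,2) = 28; x_2 ≥ 8 gives C(5,2) = 10; x_3 ≥ 3 gives C(10,2) = 45. Together 83.
Add back pairs where two caps are both exceeded: 0 + 10 + 1 = 11.
By inclusion–exclusion the count is 78 − 83 + 11 = 6.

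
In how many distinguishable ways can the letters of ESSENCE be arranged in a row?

420

ESSENCE has 7 letters with E appearing 3 times and S appearing twice.
The number of distinct arrangements is 7!/(3!·2!) = 5040/12 = 420.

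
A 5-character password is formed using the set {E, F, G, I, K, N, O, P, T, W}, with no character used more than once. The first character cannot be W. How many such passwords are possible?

27216

The first character has 10−1 = 9 choices (anything except W).
The remaining 4 characters are filled from the other 9 symbols without repetition: 9 × 8 × 7 × 6 = 3024.
Total: 9 × 3024 = 27216.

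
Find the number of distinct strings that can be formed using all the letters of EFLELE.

60

The 6 letters of EFLELE have repeats: E appearing 3 times and L appearing twice.
The number of distinct arrangements is 6!/(3!·2!) = 720/12 = 60.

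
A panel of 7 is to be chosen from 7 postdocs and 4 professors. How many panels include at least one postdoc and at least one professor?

329

Unrestricted: C(11,7) = 330 ways to pick any 7 of the 11.
Subtract selections that omit an entire group: no postdocs → C(4,7) = 0; no professors → C(7,7) = 1.
Both groups omitted at once is impossible, so 330 − 1 = 329.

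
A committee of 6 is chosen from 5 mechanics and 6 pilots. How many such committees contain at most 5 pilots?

Split by how many pilots are chosen (0 through 5).
Sum: C(6,0)·C(5,6) + C(6,1)·C(5,5) + C(6,2)·C(5,4) + C(6,3)·C(5,3) + C(6,4)·C(5,2) + C(6,5)·C(5,1) = 0 + 6 + 75 + 200 + 150 + 30 = 461.

461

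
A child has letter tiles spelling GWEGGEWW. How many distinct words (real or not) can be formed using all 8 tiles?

The 8 letters of GWEGGEWW have repeats: E appearing twice, G appearing 3 times, and W appearing 3 times.
So there are 8! / (3!·3!·2!) = 560 distinguishable arrangements.

560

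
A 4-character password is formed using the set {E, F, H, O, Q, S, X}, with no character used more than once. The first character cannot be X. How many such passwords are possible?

The first character has 7−1 = 6 choices (anything except X).
The remaining 3 characters are filled from the other 6 symbols without repetition: 6 × 5 × 4 = 120.
Total: 6 × 120 = 720.

720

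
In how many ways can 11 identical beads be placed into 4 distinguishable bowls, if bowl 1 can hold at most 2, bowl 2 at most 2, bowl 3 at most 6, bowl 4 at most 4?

Ignoring the caps, the number of non-negative solutions to x_1+…+x_4 = 11 is C(14,3) = 364.
Subtract solutions that violate a single cap (substitute x_i' = x_i − (cap_i+1)): x_1 ≥ 3 gives C(11,3) = 165; x_2 ≥ 3 gives C(11,3) = 165; x_3 ≥ 7 gives C(7,3) = 35; x_4 ≥ 5 gives C(9,3) = 84. Together 449.
Add back pairs where two caps are both exceeded: 56 + 4 + 20 + 4 + 20 + 0 = 104.
Subtract triples: 0 + 1 + 0 + 0 = 1.
By inclusion–exclusion the count is 364 − 449 + 104 − 1 = 18.

18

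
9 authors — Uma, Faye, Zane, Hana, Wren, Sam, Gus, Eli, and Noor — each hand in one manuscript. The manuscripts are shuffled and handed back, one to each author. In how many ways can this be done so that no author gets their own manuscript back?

133496

This is the derangement count D_9: permutations of 9 items with no fixed point.
By inclusion–exclusion this is Σ_{j=0}^{9} (−1)^j C(9,j)·(9−j)!.
Computing: 362880 − 362880 + 181440 − 60480 + 15120 − 3024 + 504 − 72 + 9 − 1 = 133496.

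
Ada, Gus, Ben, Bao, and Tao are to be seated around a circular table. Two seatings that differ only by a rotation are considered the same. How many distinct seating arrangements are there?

24

Fix one person's seat to break rotational symmetry; the remaining 4 people can be arranged in (4)! = 24 ways.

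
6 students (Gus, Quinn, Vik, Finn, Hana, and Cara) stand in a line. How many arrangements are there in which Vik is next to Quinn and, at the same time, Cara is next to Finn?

96

Treat {Vik,Quinn} as one block (2 orders) and {Cara,Finn} as another (2 orders).
That leaves 4 units to arrange: 2 × 2 × 4! = 4 × 24 = 96.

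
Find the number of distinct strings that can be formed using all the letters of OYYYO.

The 5 letters of OYYYO have repeats: O appearing twice and Y appearing 3 times.
The number of distinct arrangements is 5!/(3!·2!) = 120/12 = 10.

10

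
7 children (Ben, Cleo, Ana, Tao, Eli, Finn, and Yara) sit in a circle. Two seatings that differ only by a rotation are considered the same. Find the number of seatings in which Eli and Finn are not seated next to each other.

Without the restriction there are (6)! = 720 seatings.
Seatings with Eli beside Finn: treat them as a block with 2 internal orders, giving 2 × (5)! = 240.
Subtracting, 720 − 240 = 480.

480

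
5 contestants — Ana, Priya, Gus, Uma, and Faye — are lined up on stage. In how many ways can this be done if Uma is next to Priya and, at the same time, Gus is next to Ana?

Treat {Uma,Priya} as one block (2 orders) and {Gus,Ana} as another (2 orders).
That leaves 3 units to arrange: 2 × 2 × 3! = 4 × 6 = 24.

24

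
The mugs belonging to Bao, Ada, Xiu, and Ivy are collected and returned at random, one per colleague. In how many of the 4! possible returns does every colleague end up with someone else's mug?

This is the derangement count D_4: permutations of 4 items with no fixed point.
By inclusion–exclusion this is Σ_{j=0}^{4} (−1)^j C(4,j)·(4−j)!.
Computing: 24 − 24 + 12 − 4 + 1 = 9.

9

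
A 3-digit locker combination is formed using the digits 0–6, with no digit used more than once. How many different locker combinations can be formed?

210

With no repetition, fill the 3 digits in order: 7 choices, then 6, down to 5.
7 × 6 × 5 = 210.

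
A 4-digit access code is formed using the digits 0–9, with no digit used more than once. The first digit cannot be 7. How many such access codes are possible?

The first digit has 10−1 = 9 choices (anything except 7).
The remaining 3 digits are filled from the other 9 symbols without repetition: 9 × 8 × 7 = 504.
Total: 9 × 504 = 4536.

4536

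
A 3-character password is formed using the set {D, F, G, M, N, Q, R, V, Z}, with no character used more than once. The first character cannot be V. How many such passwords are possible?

448

The first character has 9−1 = 8 choices (anything except V).
The remaining 2 characters are filled from the other 8 symbols without repetition: 8 × 7 = 56.
Total: 8 × 56 = 448.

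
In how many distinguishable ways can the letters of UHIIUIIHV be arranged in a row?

3780

Letter multiplicities in UHIIUIIHV: H×2, I×4, U×2, V×1.
The number of distinct arrangements is 9!/(4!·2!·2!) = 362880/96 = 3780.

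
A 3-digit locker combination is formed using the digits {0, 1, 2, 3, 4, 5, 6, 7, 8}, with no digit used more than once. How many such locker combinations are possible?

Choose and order 3 of the 9 symbols: the first digit has 9 options, the next 8, then 7.
That product is 9 × 8 × 7 = 504.

504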